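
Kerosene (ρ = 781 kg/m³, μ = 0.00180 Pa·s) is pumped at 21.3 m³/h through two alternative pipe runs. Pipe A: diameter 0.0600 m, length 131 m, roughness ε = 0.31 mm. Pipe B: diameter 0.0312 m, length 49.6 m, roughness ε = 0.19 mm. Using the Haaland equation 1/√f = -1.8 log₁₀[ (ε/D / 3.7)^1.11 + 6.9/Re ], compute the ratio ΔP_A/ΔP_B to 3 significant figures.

ΔP_A/ΔP_B ≈ 0.0979

Pipe A: V = Q/A = 0.005917/0.002827 = 2.093 m/s; Re = 5.448e+04; ε/D = 0.00517; Haaland → f = 0.03223; ΔP_A = f(L/D)(ρV²/2) = 1.203e+05 Pa.
Pipe B: V = Q/A = 0.005917/0.0007645 = 7.739 m/s; Re = 1.048e+05; ε/D = 0.00609; Haaland → f = 0.03305; ΔP_B = f(L/D)(ρV²/2) = 1.229e+06 Pa.
ΔP_A/ΔP_B = 1.203e+05/1.229e+06 = 0.0979.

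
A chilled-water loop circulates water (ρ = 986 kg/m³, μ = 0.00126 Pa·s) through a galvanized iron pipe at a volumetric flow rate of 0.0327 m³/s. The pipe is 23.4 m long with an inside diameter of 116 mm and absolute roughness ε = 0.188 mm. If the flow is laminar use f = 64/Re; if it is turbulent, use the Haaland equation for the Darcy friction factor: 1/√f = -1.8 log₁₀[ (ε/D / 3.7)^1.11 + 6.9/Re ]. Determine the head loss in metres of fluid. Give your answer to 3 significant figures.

Cross-sectional area A = πD²/4 = π(0.116)²/4 = 0.01057 m²; mean velocity V = Q/A = 0.0327/0.01057 = 3.094 m/s.
Reynolds number Re = ρVD/μ = 986 · 3.094 · 0.116 / 0.00126 = 2.809e+05.
Re > 4000 → turbulent. Relative roughness ε/D = 0.000188/0.116 = 0.00162. Haaland: 1/√f = -1.8 log₁₀[(0.00162/3.7)^1.11 + 6.9/2.809e+05] = -1.8 log₁₀[0.000187 + 2.46e-05] = 6.614, so f = 0.02286.
Darcy-Weisbach: ΔP = f(L/D)(ρV²/2) = 0.02286·(23.4/0.116)·(986·3.094²/2) = 0.02286·201.7·4720 = 2.177e+04 Pa.
Head loss h_f = ΔP/(ρg) = 2.177e+04/(986·9.81) = 2.25 m.

h_f ≈ 2.25 m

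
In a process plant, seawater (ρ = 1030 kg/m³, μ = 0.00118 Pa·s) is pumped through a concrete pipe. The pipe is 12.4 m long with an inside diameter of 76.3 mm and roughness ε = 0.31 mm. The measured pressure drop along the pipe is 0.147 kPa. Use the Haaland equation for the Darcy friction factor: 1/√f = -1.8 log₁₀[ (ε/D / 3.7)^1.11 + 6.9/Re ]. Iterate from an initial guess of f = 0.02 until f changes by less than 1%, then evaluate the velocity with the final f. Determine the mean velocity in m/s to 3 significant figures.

V ≈ 0.227 m/s

Rearranging Darcy-Weisbach: V = √(2·ΔP·D/(f·L·ρ)). With ε/D = 0.00031/0.0763 = 0.00406, iterate starting from f = 0.02:
  f = 0.02 → V = √(2·147·0.0763/(0.02·12.4·1030)) = 0.2963 m/s; Re = ρVD/μ = 1.974e+04; f → 0.03294
  f = 0.03294 → V = 0.2309 m/s; Re = 1.538e+04; f → 0.03397
  f = 0.03397 → V = 0.2274 m/s; Re = 1.514e+04; f → 0.03404
Converged (Δf/f < 1%). With the final f = 0.03404: V = √(2·147·0.0763/(0.03404·12.4·1030)) = 0.2272 m/s.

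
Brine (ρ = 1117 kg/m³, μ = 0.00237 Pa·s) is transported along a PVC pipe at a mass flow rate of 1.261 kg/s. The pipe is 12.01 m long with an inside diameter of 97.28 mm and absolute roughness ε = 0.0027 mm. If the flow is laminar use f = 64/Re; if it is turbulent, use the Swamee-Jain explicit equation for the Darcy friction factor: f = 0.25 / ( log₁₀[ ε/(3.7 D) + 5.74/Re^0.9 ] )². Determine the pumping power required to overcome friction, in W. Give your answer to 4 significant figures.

A = πD²/4 = π(0.09728)²/4 = 0.007433 m²; mean velocity V = ṁ/(ρA) = 1.261/(1117 · 0.007433) = 0.1519 m/s.
Reynolds number Re = ρVD/μ = 1117 · 0.1519 · 0.09728 / 0.00237 = 6964.
Re > 4000 → turbulent. Relative roughness ε/D = 2.7e-06/0.09728 = 2.78e-05. Swamee-Jain: f = 0.25/(log₁₀[2.78e-05/3.7 + 5.74/6964^0.9])² = 0.25/(log₁₀[7.5e-06 + 0.002])² = 0.25/(-2.698)² = 0.03434.
Darcy-Weisbach: ΔP = f(L/D)(ρV²/2) = 0.03434·(12.01/0.09728)·(1117·0.1519²/2) = 0.03434·123.5·12.88 = 54.63 Pa.
Q = ṁ/ρ = 1.261/1117 = 0.001129 m³/s.
Pumping power P = QΔP = 0.001129·54.63 = 0.061674 W = 0.06167 W.

P ≈ 0.06167 W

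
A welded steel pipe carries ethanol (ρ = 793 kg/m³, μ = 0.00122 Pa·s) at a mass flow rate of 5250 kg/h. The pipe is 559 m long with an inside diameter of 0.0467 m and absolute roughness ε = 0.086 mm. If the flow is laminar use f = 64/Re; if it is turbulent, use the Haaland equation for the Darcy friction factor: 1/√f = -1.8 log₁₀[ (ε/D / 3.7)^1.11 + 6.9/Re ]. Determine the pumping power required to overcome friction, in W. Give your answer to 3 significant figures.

ṁ = 5250 kg/h = 5250/3600 = 1.458 kg/s.
A = πD²/4 = π(0.0467)²/4 = 0.001713 m²; mean velocity V = ṁ/(ρA) = 1.458/(793 · 0.001713) = 1.074 m/s.
Reynolds number Re = ρVD/μ = 793 · 1.074 · 0.0467 / 0.00122 = 3.259e+04.
Re > 4000 → turbulent. Relative roughness ε/D = 8.6e-05/0.0467 = 0.00184. Haaland: 1/√f = -1.8 log₁₀[(0.00184/3.7)^1.11 + 6.9/3.259e+04] = -1.8 log₁₀[0.000216 + 0.000212] = 6.065, so f = 0.02719.
Darcy-Weisbach: ΔP = f(L/D)(ρV²/2) = 0.02719·(559/0.0467)·(793·1.074²/2) = 0.02719·1.197e+04·457 = 1.487e+05 Pa.
Q = ṁ/ρ = 1.458/793 = 0.001839 m³/s.
Pumping power P = QΔP = 0.001839·1.487e+05 = 273.5 W = 274 W.

P ≈ 274 W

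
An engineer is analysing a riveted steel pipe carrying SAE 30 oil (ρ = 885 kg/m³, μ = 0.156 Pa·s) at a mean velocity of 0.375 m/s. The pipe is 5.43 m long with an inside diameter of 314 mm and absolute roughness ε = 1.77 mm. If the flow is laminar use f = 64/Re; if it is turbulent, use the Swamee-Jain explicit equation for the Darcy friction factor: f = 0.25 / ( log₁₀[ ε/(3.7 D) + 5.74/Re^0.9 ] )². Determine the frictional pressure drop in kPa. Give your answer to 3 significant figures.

Reynolds number Re = ρVD/μ = 885 · 0.375 · 0.314 / 0.156 = 668.
Re < 2300 → laminar flow, so f = 64/Re = 64/668 = 0.09581 (the turbulent correlation is not needed).
Darcy-Weisbach: ΔP = f(L/D)(ρV²/2) = 0.09581·(5.43/0.314)·(885·0.375²/2) = 0.09581·17.29·62.23 = 103.1 Pa.
ΔP = 103.1 Pa = 0.103 kPa.

ΔP ≈ 0.103 kPa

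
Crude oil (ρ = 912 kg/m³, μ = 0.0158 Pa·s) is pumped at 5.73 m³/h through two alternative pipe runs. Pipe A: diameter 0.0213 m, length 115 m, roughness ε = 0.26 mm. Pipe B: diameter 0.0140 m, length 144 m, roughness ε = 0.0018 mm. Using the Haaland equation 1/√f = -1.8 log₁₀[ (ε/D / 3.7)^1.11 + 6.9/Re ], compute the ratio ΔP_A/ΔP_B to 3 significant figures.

Pipe A: V = Q/A = 0.001592/0.0003563 = 4.467 m/s; Re = 5492; ε/D = 0.0122; Haaland → f = 0.04858; ΔP_A = f(L/D)(ρV²/2) = 2.386e+06 Pa.
Pipe B: V = Q/A = 0.001592/0.0001539 = 10.34 m/s; Re = 8355; ε/D = 0.000129; Haaland → f = 0.03259; ΔP_B = f(L/D)(ρV²/2) = 1.634e+07 Pa.
ΔP_A/ΔP_B = 2.386e+06/1.634e+07 = 0.146.

ΔP_A/ΔP_B ≈ 0.146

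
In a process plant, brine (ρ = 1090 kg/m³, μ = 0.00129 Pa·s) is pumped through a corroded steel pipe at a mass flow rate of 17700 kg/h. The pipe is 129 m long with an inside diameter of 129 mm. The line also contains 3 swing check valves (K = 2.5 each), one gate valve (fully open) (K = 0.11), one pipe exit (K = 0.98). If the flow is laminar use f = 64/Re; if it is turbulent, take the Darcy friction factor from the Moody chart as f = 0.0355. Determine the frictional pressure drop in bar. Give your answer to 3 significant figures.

ΔP ≈ 0.0286 bar

ṁ = 17700 kg/h = 17700/3600 = 4.917 kg/s.
A = πD²/4 = π(0.129)²/4 = 0.01307 m²; mean velocity V = ṁ/(ρA) = 4.917/(1090 · 0.01307) = 0.3451 m/s.
Reynolds number Re = ρVD/μ = 1090 · 0.3451 · 0.129 / 0.00129 = 3.762e+04.
Re > 4000 → turbulent; use the Moody-chart value f = 0.0355.
Total minor-loss coefficient ΣK = 3·2.5 + 1·0.11 + 1·0.98 = 8.59.
ΔP = [f·L/D + ΣK]·(ρV²/2) = [0.0355·129/0.129 + 8.59]·(1090·0.3451²/2) = [35.5 + 8.59]·64.92 = 2862 Pa.
ΔP = 2862 Pa = 0.0286 bar.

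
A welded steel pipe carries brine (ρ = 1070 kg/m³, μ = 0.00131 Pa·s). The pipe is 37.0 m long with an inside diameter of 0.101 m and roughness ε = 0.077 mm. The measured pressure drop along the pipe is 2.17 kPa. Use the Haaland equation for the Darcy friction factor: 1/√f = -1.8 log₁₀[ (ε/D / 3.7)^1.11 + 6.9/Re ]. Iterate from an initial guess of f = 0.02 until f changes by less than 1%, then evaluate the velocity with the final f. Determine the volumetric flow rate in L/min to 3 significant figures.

Rearranging Darcy-Weisbach: V = √(2·ΔP·D/(f·L·ρ)). With ε/D = 7.7e-05/0.101 = 0.000762, iterate starting from f = 0.02:
  f = 0.02 → V = √(2·2170·0.101/(0.02·37·1070)) = 0.744 m/s; Re = ρVD/μ = 6.138e+04; f → 0.02238
  f = 0.02238 → V = 0.7033 m/s; Re = 5.802e+04; f → 0.02256
Converged (Δf/f < 1%). With the final f = 0.02256: V = √(2·2170·0.101/(0.02256·37·1070)) = 0.7006 m/s.
Q = V·A = 0.7006·(π/4·0.101²) = 0.005613 m³/s = 337 L/min.

Q ≈ 337 L/min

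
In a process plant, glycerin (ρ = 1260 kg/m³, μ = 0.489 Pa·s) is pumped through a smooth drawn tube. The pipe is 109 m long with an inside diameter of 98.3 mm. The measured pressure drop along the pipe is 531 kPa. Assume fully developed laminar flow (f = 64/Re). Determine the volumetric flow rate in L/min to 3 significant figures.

Q ≈ 1370 L/min

For laminar flow, f = 64/Re with Re = ρVD/μ, so Darcy-Weisbach reduces to ΔP = 32μLV/D². Solving for V: V = ΔP·D²/(32μL) = 5.31e+05·(0.0983)²/(32·0.489·109) = 3.008 m/s.
Check: Re = ρVD/μ = 1260·3.008·0.0983/0.489 = 762 < 2300, so the laminar assumption holds.
Q = V·A = 3.008·(π/4·0.0983²) = 0.02283 m³/s = 1370 L/min.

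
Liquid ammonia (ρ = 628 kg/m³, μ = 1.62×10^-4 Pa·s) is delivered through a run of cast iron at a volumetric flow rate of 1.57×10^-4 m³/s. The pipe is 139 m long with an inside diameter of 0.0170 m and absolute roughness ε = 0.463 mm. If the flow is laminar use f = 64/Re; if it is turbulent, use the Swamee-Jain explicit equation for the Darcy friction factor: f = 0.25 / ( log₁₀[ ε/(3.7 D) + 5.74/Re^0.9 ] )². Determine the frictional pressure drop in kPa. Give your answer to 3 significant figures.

ΔP ≈ 68.9 kPa

Cross-sectional area A = πD²/4 = π(0.017)²/4 = 0.000227 m²; mean velocity V = Q/A = 0.000157/0.000227 = 0.6917 m/s.
Reynolds number Re = ρVD/μ = 628 · 0.6917 · 0.017 / 0.000162 = 4.558e+04.
Re > 4000 → turbulent. Relative roughness ε/D = 0.000463/0.017 = 0.0272. Swamee-Jain: f = 0.25/(log₁₀[0.0272/3.7 + 5.74/4.558e+04^0.9])² = 0.25/(log₁₀[0.00736 + 0.000368])² = 0.25/(-2.112)² = 0.05605.
Darcy-Weisbach: ΔP = f(L/D)(ρV²/2) = 0.05605·(139/0.017)·(628·0.6917²/2) = 0.05605·8176·150.2 = 6.885e+04 Pa.
ΔP = 6.885e+04 Pa = 68.9 kPa.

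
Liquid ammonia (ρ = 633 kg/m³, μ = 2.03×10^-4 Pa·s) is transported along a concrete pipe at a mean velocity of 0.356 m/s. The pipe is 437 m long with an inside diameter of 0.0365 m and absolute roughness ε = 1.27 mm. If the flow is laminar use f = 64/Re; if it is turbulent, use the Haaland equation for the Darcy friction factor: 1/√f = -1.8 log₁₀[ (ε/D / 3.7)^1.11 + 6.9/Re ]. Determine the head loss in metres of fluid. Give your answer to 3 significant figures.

Reynolds number Re = ρVD/μ = 633 · 0.356 · 0.0365 / 0.000203 = 4.052e+04.
Re > 4000 → turbulent. Relative roughness ε/D = 0.00127/0.0365 = 0.0348. Haaland: 1/√f = -1.8 log₁₀[(0.0348/3.7)^1.11 + 6.9/4.052e+04] = -1.8 log₁₀[0.00563 + 0.00017] = 4.026, so f = 0.06169.
Darcy-Weisbach: ΔP = f(L/D)(ρV²/2) = 0.06169·(437/0.0365)·(633·0.356²/2) = 0.06169·1.197e+04·40.11 = 2.963e+04 Pa.
Head loss h_f = ΔP/(ρg) = 2.963e+04/(633·9.81) = 4.77 m.

h_f ≈ 4.77 m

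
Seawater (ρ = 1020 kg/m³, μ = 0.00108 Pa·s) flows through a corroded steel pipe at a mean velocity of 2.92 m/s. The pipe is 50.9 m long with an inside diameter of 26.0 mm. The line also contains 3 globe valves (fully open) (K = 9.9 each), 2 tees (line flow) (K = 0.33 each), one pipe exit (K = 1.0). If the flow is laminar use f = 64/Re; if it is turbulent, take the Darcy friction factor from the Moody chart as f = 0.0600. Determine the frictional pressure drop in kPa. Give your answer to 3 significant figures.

Reynolds number Re = ρVD/μ = 1020 · 2.92 · 0.026 / 0.00108 = 7.17e+04.
Re > 4000 → turbulent; use the Moody-chart value f = 0.0600.
Total minor-loss coefficient ΣK = 3·9.9 + 2·0.33 + 1·1 = 31.4.
ΔP = [f·L/D + ΣK]·(ρV²/2) = [0.06·50.9/0.026 + 31.4]·(1020·2.92²/2) = [117.5 + 31.4]·4348 = 6.471e+05 Pa.
ΔP = 6.471e+05 Pa = 647 kPa.

ΔP ≈ 647 kPa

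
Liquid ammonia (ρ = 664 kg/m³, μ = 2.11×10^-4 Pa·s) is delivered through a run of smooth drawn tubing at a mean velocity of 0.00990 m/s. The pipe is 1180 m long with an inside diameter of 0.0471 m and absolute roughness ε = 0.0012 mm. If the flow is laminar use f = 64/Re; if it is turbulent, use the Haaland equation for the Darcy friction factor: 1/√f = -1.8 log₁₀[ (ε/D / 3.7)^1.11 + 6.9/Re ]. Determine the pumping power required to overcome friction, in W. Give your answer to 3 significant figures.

Reynolds number Re = ρVD/μ = 664 · 0.0099 · 0.0471 / 0.000211 = 1467.
Re < 2300 → laminar flow, so f = 64/Re = 64/1467 = 0.04362 (the turbulent correlation is not needed).
Darcy-Weisbach: ΔP = f(L/D)(ρV²/2) = 0.04362·(1180/0.0471)·(664·0.0099²/2) = 0.04362·2.505e+04·0.03254 = 35.56 Pa.
Q = V·A = 0.0099·0.001742 = 1.725e-05 m³/s.
Pumping power P = QΔP = 1.725e-05·35.56 = 6.133×10^-4 W = 6.13×10^-4 W.

P ≈ 6.13×10^-4 W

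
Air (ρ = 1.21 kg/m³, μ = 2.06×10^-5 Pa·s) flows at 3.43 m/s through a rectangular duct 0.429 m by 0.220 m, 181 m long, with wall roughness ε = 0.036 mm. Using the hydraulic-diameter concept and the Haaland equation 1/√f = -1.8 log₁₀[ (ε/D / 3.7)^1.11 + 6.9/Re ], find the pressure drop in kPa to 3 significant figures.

Hydraulic diameter D_h = 4A/P = 4·(0.429·0.22)/(2·(0.429+0.22)) = 0.3775/1.298 = 0.2908 m.
Re = ρVD_h/μ = 1.21·3.43·0.2908/2.06e-05 = 5.86e+04.
ε/D_h = 3.6e-05/0.2908 = 0.000124; Haaland gives 1/√f = -1.8 log₁₀[1.08e-05+0.000118] = 7.004, so f = 0.02039.
ΔP = f(L/D_h)(ρV²/2) = 0.02039·181/0.2908·7.118 = 90.3 Pa.
ΔP = 0.0903 kPa.

ΔP ≈ 0.0903 kPa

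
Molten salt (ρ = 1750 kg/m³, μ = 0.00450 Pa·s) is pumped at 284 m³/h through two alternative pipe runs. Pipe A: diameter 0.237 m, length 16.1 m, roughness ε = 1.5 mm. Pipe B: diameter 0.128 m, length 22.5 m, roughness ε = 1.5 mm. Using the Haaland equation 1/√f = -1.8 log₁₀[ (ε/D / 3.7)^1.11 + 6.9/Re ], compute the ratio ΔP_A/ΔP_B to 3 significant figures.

ΔP_A/ΔP_B ≈ 0.0271

Pipe A: V = Q/A = 0.07889/0.04412 = 1.788 m/s; Re = 1.648e+05; ε/D = 0.00633; Haaland → f = 0.03317; ΔP_A = f(L/D)(ρV²/2) = 6305 Pa.
Pipe B: V = Q/A = 0.07889/0.01287 = 6.131 m/s; Re = 3.052e+05; ε/D = 0.0117; Haaland → f = 0.04027; ΔP_B = f(L/D)(ρV²/2) = 2.328e+05 Pa.
ΔP_A/ΔP_B = 6305/2.328e+05 = 0.0271.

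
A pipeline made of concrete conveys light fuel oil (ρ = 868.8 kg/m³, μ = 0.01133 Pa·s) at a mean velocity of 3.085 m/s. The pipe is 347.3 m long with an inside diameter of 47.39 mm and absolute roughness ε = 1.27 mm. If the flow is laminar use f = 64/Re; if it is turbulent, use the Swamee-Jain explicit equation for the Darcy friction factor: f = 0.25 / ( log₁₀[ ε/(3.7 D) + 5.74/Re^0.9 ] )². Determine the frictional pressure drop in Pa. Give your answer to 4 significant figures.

ΔP ≈ 1771000 Pa

Reynolds number Re = ρVD/μ = 868.8 · 3.085 · 0.04739 / 0.0113 = 1.121e+04.
Re > 4000 → turbulent. Relative roughness ε/D = 0.00127/0.04739 = 0.0268. Swamee-Jain: f = 0.25/(log₁₀[0.0268/3.7 + 5.74/1.121e+04^0.9])² = 0.25/(log₁₀[0.00724 + 0.0013])² = 0.25/(-2.068)² = 0.05844.
Darcy-Weisbach: ΔP = f(L/D)(ρV²/2) = 0.05844·(347.3/0.04739)·(868.8·3.085²/2) = 0.05844·7329·4134 = 1.771e+06 Pa.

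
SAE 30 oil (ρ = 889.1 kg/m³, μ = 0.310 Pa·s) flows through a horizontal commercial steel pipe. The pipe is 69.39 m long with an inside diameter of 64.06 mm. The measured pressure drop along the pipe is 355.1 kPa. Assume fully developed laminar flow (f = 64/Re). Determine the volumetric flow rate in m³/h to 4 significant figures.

Q ≈ 24.56 m³/h

For laminar flow, f = 64/Re with Re = ρVD/μ, so Darcy-Weisbach reduces to ΔP = 32μLV/D². Solving for V: V = ΔP·D²/(32μL) = 3.551e+05·(0.06406)²/(32·0.31·69.39) = 2.117 m/s.
Check: Re = ρVD/μ = 889.1·2.117·0.06406/0.31 = 388.9 < 2300, so the laminar assumption holds.
Q = V·A = 2.117·(π/4·0.06406²) = 0.006823 m³/s = 24.56 m³/h.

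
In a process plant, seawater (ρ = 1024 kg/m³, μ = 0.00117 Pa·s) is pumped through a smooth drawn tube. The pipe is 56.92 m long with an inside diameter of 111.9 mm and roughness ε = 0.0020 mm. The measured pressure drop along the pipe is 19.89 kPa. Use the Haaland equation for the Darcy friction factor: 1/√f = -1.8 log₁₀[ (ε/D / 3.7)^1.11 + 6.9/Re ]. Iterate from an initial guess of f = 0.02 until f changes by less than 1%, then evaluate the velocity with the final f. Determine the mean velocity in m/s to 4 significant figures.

Rearranging Darcy-Weisbach: V = √(2·ΔP·D/(f·L·ρ)). With ε/D = 2e-06/0.1119 = 1.79e-05, iterate starting from f = 0.02:
  f = 0.02 → V = √(2·1.989e+04·0.1119/(0.02·56.92·1024)) = 1.954 m/s; Re = ρVD/μ = 1.914e+05; f → 0.01574
  f = 0.01574 → V = 2.203 m/s; Re = 2.157e+05; f → 0.01539
  f = 0.01539 → V = 2.228 m/s; Re = 2.182e+05; f → 0.01536
Converged (Δf/f < 1%). With the final f = 0.01536: V = √(2·1.989e+04·0.1119/(0.01536·56.92·1024)) = 2.23 m/s.

V ≈ 2.230 m/s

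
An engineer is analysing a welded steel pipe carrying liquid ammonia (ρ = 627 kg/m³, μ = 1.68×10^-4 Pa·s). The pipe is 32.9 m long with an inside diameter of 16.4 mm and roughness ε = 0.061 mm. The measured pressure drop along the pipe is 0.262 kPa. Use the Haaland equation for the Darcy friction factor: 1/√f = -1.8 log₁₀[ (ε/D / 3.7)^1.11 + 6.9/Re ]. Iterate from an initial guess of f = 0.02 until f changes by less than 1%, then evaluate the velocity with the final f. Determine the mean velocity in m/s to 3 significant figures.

V ≈ 0.103 m/s

Rearranging Darcy-Weisbach: V = √(2·ΔP·D/(f·L·ρ)). With ε/D = 6.1e-05/0.0164 = 0.00372, iterate starting from f = 0.02:
  f = 0.02 → V = √(2·262·0.0164/(0.02·32.9·627)) = 0.1443 m/s; Re = ρVD/μ = 8834; f → 0.03664
  f = 0.03664 → V = 0.1066 m/s; Re = 6527; f → 0.03892
  f = 0.03892 → V = 0.1035 m/s; Re = 6332; f → 0.03918
Converged (Δf/f < 1%). With the final f = 0.03918: V = √(2·262·0.0164/(0.03918·32.9·627)) = 0.1031 m/s.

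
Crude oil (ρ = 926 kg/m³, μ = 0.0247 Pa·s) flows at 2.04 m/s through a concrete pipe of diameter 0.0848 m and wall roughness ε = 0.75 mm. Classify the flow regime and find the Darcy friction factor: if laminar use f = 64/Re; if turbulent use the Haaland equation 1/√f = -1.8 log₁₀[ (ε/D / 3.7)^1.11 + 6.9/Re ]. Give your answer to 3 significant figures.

f ≈ 0.0443

Re = ρVD/μ = 926·2.04·0.0848/0.0247 = 6485.
Re > 4000 → turbulent. ε/D = 0.00075/0.0848 = 0.00884; Haaland: 1/√f = -1.8 log₁₀[0.00123 + 0.00106] = 4.751, so f = 0.04431.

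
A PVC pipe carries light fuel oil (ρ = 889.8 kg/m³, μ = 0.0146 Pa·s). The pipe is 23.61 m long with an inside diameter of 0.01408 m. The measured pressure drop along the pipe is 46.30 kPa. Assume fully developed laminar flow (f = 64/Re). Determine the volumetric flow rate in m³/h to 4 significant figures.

For laminar flow, f = 64/Re with Re = ρVD/μ, so Darcy-Weisbach reduces to ΔP = 32μLV/D². Solving for V: V = ΔP·D²/(32μL) = 4.63e+04·(0.01408)²/(32·0.0146·23.61) = 0.8321 m/s.
Check: Re = ρVD/μ = 889.8·0.8321·0.01408/0.0146 = 714.1 < 2300, so the laminar assumption holds.
Q = V·A = 0.8321·(π/4·0.01408²) = 0.0001296 m³/s = 0.4664 m³/h.

Q ≈ 0.4664 m³/h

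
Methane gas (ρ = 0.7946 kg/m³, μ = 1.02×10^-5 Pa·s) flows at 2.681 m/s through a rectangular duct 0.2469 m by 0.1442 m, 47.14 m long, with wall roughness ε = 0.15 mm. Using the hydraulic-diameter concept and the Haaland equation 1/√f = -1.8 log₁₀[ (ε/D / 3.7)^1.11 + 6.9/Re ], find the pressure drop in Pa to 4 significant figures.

Hydraulic diameter D_h = 4A/P = 4·(0.2469·0.1442)/(2·(0.2469+0.1442)) = 0.1424/0.7822 = 0.1821 m.
Re = ρVD_h/μ = 0.7946·2.681·0.1821/1.02e-05 = 3.803e+04.
ε/D_h = 0.00015/0.1821 = 0.000824; Haaland gives 1/√f = -1.8 log₁₀[8.83e-05+0.000181] = 6.424, so f = 0.02423.
ΔP = f(L/D_h)(ρV²/2) = 0.02423·47.14/0.1821·2.856 = 17.92 Pa.

ΔP ≈ 17.92 Pa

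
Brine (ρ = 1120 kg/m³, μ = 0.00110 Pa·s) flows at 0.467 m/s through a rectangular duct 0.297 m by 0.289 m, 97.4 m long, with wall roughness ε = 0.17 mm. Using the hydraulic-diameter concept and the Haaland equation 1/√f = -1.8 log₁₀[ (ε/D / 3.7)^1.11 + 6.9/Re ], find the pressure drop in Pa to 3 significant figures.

ΔP ≈ 799 Pa

Hydraulic diameter D_h = 4A/P = 4·(0.297·0.289)/(2·(0.297+0.289)) = 0.3433/1.172 = 0.2929 m.
Re = ρVD_h/μ = 1120·0.467·0.2929/0.0011 = 1.393e+05.
ε/D_h = 0.00017/0.2929 = 0.00058; Haaland gives 1/√f = -1.8 log₁₀[5.98e-05+4.95e-05] = 7.13, so f = 0.01967.
ΔP = f(L/D_h)(ρV²/2) = 0.01967·97.4/0.2929·122.1 = 798.8 Pa.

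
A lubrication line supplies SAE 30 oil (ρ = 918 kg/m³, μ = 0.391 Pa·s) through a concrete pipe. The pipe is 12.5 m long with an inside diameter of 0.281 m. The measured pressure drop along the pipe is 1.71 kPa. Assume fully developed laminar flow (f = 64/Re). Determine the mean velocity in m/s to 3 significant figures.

For laminar flow, f = 64/Re with Re = ρVD/μ, so Darcy-Weisbach reduces to ΔP = 32μLV/D². Solving for V: V = ΔP·D²/(32μL) = 1710·(0.281)²/(32·0.391·12.5) = 0.8633 m/s.
Check: Re = ρVD/μ = 918·0.8633·0.281/0.391 = 569.6 < 2300, so the laminar assumption holds.

V ≈ 0.863 m/s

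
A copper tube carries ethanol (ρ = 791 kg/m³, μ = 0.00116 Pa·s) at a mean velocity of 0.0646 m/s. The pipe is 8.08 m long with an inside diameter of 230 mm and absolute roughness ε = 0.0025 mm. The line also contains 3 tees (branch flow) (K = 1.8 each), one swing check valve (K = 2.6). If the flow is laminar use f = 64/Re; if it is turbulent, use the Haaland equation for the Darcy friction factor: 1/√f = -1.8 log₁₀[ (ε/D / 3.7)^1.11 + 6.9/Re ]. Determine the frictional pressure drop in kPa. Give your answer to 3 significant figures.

Reynolds number Re = ρVD/μ = 791 · 0.0646 · 0.23 / 0.00116 = 1.013e+04.
Re > 4000 → turbulent. Relative roughness ε/D = 2.5e-06/0.23 = 1.09e-05. Haaland: 1/√f = -1.8 log₁₀[(1.09e-05/3.7)^1.11 + 6.9/1.013e+04] = -1.8 log₁₀[7.24e-07 + 0.000681] = 5.699, so f = 0.03078.
Total minor-loss coefficient ΣK = 3·1.8 + 1·2.6 = 8.
ΔP = [f·L/D + ΣK]·(ρV²/2) = [0.03078·8.08/0.23 + 8]·(791·0.0646²/2) = [1.081 + 8]·1.65 = 14.99 Pa.
ΔP = 14.99 Pa = 0.0150 kPa.

ΔP ≈ 0.0150 kPa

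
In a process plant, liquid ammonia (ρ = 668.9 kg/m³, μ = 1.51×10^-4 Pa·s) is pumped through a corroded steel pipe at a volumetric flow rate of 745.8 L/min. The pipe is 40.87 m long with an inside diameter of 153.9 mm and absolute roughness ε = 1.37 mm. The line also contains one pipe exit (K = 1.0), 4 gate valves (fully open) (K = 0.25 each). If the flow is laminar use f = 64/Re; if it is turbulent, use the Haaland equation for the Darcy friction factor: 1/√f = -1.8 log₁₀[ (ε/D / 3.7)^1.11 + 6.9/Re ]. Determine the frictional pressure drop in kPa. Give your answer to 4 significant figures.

ΔP ≈ 1.752 kPa

Q = 745.8 L/min = 745.8/60000 = 0.01243 m³/s.
Cross-sectional area A = πD²/4 = π(0.1539)²/4 = 0.0186 m²; mean velocity V = Q/A = 0.01243/0.0186 = 0.6682 m/s.
Reynolds number Re = ρVD/μ = 668.9 · 0.6682 · 0.1539 / 0.000151 = 4.555e+05.
Re > 4000 → turbulent. Relative roughness ε/D = 0.00137/0.1539 = 0.0089. Haaland: 1/√f = -1.8 log₁₀[(0.0089/3.7)^1.11 + 6.9/4.555e+05] = -1.8 log₁₀[0.00124 + 1.51e-05] = 5.223, so f = 0.03666.
Total minor-loss coefficient ΣK = 1·1 + 4·0.25 = 2.
ΔP = [f·L/D + ΣK]·(ρV²/2) = [0.03666·40.87/0.1539 + 2]·(668.9·0.6682²/2) = [9.736 + 2]·149.3 = 1752 Pa.
ΔP = 1752 Pa = 1.752 kPa.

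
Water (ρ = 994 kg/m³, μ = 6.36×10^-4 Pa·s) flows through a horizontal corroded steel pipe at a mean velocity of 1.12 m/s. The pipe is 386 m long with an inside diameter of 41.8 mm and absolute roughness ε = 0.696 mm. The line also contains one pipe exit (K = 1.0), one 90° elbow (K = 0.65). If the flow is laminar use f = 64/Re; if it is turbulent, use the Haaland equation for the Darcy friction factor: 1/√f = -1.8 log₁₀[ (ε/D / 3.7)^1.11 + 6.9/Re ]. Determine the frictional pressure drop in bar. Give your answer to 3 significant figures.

Reynolds number Re = ρVD/μ = 994 · 1.12 · 0.0418 / 0.000636 = 7.317e+04.
Re > 4000 → turbulent. Relative roughness ε/D = 0.000696/0.0418 = 0.0167. Haaland: 1/√f = -1.8 log₁₀[(0.0167/3.7)^1.11 + 6.9/7.317e+04] = -1.8 log₁₀[0.00248 + 9.43e-05] = 4.66, so f = 0.04606.
Total minor-loss coefficient ΣK = 1·1 + 1·0.65 = 1.65.
ΔP = [f·L/D + ΣK]·(ρV²/2) = [0.04606·386/0.0418 + 1.65]·(994·1.12²/2) = [425.3 + 1.65]·623.4 = 2.662e+05 Pa.
ΔP = 2.662e+05 Pa = 2.66 bar.

ΔP ≈ 2.66 bar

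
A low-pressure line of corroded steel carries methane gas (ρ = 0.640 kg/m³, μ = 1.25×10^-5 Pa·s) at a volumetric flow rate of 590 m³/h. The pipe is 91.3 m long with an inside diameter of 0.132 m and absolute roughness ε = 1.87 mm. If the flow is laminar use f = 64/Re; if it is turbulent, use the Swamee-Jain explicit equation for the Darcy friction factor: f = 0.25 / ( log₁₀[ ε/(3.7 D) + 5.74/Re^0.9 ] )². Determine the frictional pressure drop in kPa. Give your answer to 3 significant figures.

ΔP ≈ 1.39 kPa

Q = 590 m³/h = 590/3600 = 0.1639 m³/s.
Cross-sectional area A = πD²/4 = π(0.132)²/4 = 0.01368 m²; mean velocity V = Q/A = 0.1639/0.01368 = 11.98 m/s.
Reynolds number Re = ρVD/μ = 0.64 · 11.98 · 0.132 / 1.25e-05 = 8.094e+04.
Re > 4000 → turbulent. Relative roughness ε/D = 0.00187/0.132 = 0.0142. Swamee-Jain: f = 0.25/(log₁₀[0.0142/3.7 + 5.74/8.094e+04^0.9])² = 0.25/(log₁₀[0.00383 + 0.00022])² = 0.25/(-2.393)² = 0.04367.
Darcy-Weisbach: ΔP = f(L/D)(ρV²/2) = 0.04367·(91.3/0.132)·(0.64·11.98²/2) = 0.04367·691.7·45.9 = 1386 Pa.
ΔP = 1386 Pa = 1.39 kPa.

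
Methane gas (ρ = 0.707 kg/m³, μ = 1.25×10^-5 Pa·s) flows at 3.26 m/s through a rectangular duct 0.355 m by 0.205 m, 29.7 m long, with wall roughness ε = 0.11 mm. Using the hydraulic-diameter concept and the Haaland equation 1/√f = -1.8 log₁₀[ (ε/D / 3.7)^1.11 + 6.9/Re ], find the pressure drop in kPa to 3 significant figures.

ΔP ≈ 0.00952 kPa

Hydraulic diameter D_h = 4A/P = 4·(0.355·0.205)/(2·(0.355+0.205)) = 0.2911/1.12 = 0.2599 m.
Re = ρVD_h/μ = 0.707·3.26·0.2599/1.25e-05 = 4.792e+04.
ε/D_h = 0.00011/0.2599 = 0.000423; Haaland gives 1/√f = -1.8 log₁₀[4.21e-05+0.000144] = 6.714, so f = 0.02218.
ΔP = f(L/D_h)(ρV²/2) = 0.02218·29.7/0.2599·3.757 = 9.522 Pa.
ΔP = 0.00952 kPa.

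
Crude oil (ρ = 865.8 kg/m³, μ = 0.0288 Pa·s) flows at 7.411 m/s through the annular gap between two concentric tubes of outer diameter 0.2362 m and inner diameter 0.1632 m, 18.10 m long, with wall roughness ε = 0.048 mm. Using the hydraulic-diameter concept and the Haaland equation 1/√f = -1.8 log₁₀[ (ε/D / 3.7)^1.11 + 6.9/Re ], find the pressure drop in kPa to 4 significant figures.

Hydraulic diameter D_h = 4A/P = D_o - D_i = 0.2362 - 0.1632 = 0.073 m.
Re = ρVD_h/μ = 865.8·7.411·0.073/0.0288 = 1.626e+04.
ε/D_h = 4.8e-05/0.073 = 0.000658; Haaland gives 1/√f = -1.8 log₁₀[6.87e-05+0.000424] = 5.953, so f = 0.02822.
ΔP = f(L/D_h)(ρV²/2) = 0.02822·18.1/0.073·2.378e+04 = 1.664e+05 Pa.
ΔP = 166.4 kPa.

ΔP ≈ 166.4 kPa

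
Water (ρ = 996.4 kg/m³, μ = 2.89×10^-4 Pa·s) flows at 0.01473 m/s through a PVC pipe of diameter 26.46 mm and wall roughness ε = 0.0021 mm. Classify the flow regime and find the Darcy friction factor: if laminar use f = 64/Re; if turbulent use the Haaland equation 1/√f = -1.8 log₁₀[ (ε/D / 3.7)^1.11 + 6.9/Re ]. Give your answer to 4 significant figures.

f ≈ 0.04763

Re = ρVD/μ = 996.4·0.01473·0.02646/0.000289 = 1344.
Re < 2300 → laminar, so f = 64/Re = 0.04763 (roughness is irrelevant in laminar flow).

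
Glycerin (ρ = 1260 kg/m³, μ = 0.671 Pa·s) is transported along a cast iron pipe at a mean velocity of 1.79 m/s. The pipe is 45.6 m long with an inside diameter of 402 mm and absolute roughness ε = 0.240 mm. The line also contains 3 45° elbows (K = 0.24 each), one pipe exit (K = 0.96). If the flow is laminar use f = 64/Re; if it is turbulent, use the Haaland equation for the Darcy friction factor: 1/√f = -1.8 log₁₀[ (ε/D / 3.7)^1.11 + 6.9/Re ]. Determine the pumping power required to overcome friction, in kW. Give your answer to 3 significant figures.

P ≈ 3.23 kW

Reynolds number Re = ρVD/μ = 1260 · 1.79 · 0.402 / 0.671 = 1351.
Re < 2300 → laminar flow, so f = 64/Re = 64/1351 = 0.04736 (the turbulent correlation is not needed).
Total minor-loss coefficient ΣK = 3·0.24 + 1·0.96 = 1.68.
ΔP = [f·L/D + ΣK]·(ρV²/2) = [0.04736·45.6/0.402 + 1.68]·(1260·1.79²/2) = [5.373 + 1.68]·2019 = 1.424e+04 Pa.
Q = V·A = 1.79·0.1269 = 0.2272 m³/s.
Pumping power P = QΔP = 0.2272·1.424e+04 = 3234 W = 3.23 kW.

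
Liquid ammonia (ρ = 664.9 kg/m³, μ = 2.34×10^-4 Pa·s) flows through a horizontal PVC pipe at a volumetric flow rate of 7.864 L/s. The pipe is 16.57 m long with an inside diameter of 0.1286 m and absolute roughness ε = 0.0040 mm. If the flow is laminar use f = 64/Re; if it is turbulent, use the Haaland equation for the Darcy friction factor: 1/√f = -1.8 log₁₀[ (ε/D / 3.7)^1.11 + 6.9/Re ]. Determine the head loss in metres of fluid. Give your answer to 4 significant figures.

h_f ≈ 0.03711 m

Q = 7.864 L/s = 7.864/1000 = 0.007864 m³/s.
Cross-sectional area A = πD²/4 = π(0.1286)²/4 = 0.01299 m²; mean velocity V = Q/A = 0.007864/0.01299 = 0.6054 m/s.
Reynolds number Re = ρVD/μ = 664.9 · 0.6054 · 0.1286 / 0.000234 = 2.212e+05.
Re > 4000 → turbulent. Relative roughness ε/D = 4e-06/0.1286 = 3.11e-05. Haaland: 1/√f = -1.8 log₁₀[(3.11e-05/3.7)^1.11 + 6.9/2.212e+05] = -1.8 log₁₀[2.32e-06 + 3.12e-05] = 8.055, so f = 0.01541.
Darcy-Weisbach: ΔP = f(L/D)(ρV²/2) = 0.01541·(16.57/0.1286)·(664.9·0.6054²/2) = 0.01541·128.8·121.9 = 242 Pa.
Head loss h_f = ΔP/(ρg) = 242/(664.9·9.81) = 0.03711 m.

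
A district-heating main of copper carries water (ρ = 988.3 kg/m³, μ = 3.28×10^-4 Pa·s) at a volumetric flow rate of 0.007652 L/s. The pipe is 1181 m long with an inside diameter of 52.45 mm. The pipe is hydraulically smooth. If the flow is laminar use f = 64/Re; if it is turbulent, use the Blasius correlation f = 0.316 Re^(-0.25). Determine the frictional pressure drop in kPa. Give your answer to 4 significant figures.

Q = 0.007652 L/s = 0.007652/1000 = 7.652e-06 m³/s.
Cross-sectional area A = πD²/4 = π(0.05245)²/4 = 0.002161 m²; mean velocity V = Q/A = 7.652e-06/0.002161 = 0.003542 m/s.
Reynolds number Re = ρVD/μ = 988.3 · 0.003542 · 0.05245 / 0.000328 = 559.7.
Re < 2300 → laminar flow, so f = 64/Re = 64/559.7 = 0.1143 (the turbulent correlation is not needed).
Darcy-Weisbach: ΔP = f(L/D)(ρV²/2) = 0.1143·(1181/0.05245)·(988.3·0.003542²/2) = 0.1143·2.252e+04·0.006198 = 15.96 Pa.
ΔP = 15.96 Pa = 0.01596 kPa.

ΔP ≈ 0.01596 kPa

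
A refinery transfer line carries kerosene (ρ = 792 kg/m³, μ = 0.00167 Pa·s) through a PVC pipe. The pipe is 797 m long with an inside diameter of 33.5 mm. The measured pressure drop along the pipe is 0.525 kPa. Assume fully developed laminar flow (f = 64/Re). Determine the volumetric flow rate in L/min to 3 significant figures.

Q ≈ 0.732 L/min

For laminar flow, f = 64/Re with Re = ρVD/μ, so Darcy-Weisbach reduces to ΔP = 32μLV/D². Solving for V: V = ΔP·D²/(32μL) = 525·(0.0335)²/(32·0.00167·797) = 0.01383 m/s.
Check: Re = ρVD/μ = 792·0.01383·0.0335/0.00167 = 219.8 < 2300, so the laminar assumption holds.
Q = V·A = 0.01383·(π/4·0.0335²) = 1.219e-05 m³/s = 0.732 L/min.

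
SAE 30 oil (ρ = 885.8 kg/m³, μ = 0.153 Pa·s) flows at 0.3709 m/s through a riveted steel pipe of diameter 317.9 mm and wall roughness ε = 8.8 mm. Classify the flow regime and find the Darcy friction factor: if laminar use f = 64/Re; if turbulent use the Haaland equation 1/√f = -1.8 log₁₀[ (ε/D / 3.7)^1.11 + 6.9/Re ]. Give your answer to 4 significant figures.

Re = ρVD/μ = 885.8·0.3709·0.3179/0.153 = 682.6.
Re < 2300 → laminar, so f = 64/Re = 0.09375 (roughness is irrelevant in laminar flow).

f ≈ 0.09375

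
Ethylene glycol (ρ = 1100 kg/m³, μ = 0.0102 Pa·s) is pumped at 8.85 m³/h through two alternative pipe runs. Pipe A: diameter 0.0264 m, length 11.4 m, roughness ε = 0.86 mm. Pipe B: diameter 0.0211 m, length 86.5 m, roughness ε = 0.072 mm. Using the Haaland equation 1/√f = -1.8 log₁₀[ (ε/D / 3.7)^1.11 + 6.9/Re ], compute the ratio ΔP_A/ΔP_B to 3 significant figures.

ΔP_A/ΔP_B ≈ 0.0806

Pipe A: V = Q/A = 0.002458/0.0005474 = 4.491 m/s; Re = 1.279e+04; ε/D = 0.0326; Haaland → f = 0.06158; ΔP_A = f(L/D)(ρV²/2) = 2.95e+05 Pa.
Pipe B: V = Q/A = 0.002458/0.0003497 = 7.03 m/s; Re = 1.6e+04; ε/D = 0.00341; Haaland → f = 0.03283; ΔP_B = f(L/D)(ρV²/2) = 3.659e+06 Pa.
ΔP_A/ΔP_B = 2.95e+05/3.659e+06 = 0.0806.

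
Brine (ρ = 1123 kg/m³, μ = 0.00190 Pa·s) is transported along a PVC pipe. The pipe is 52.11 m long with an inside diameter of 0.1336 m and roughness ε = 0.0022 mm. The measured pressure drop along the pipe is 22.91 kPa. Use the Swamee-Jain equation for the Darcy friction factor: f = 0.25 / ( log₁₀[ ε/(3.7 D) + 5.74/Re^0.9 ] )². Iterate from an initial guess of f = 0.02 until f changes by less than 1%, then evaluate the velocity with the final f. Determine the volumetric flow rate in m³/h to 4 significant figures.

Rearranging Darcy-Weisbach: V = √(2·ΔP·D/(f·L·ρ)). With ε/D = 2.2e-06/0.1336 = 1.65e-05, iterate starting from f = 0.02:
  f = 0.02 → V = √(2·2.291e+04·0.1336/(0.02·52.11·1123)) = 2.287 m/s; Re = ρVD/μ = 1.806e+05; f → 0.01599
  f = 0.01599 → V = 2.558 m/s; Re = 2.02e+05; f → 0.01565
  f = 0.01565 → V = 2.585 m/s; Re = 2.041e+05; f → 0.01562
Converged (Δf/f < 1%). With the final f = 0.01562: V = √(2·2.291e+04·0.1336/(0.01562·52.11·1123)) = 2.588 m/s.
Q = V·A = 2.588·(π/4·0.1336²) = 0.03627 m³/s = 130.6 m³/h.

Q ≈ 130.6 m³/h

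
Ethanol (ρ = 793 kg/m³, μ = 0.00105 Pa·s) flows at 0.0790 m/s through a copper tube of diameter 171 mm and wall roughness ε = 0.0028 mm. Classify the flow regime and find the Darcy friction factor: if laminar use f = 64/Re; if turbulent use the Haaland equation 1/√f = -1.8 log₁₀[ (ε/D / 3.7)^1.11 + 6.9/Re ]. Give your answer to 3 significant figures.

Re = ρVD/μ = 793·0.079·0.171/0.00105 = 1.02e+04.
Re > 4000 → turbulent. ε/D = 2.8e-06/0.171 = 1.64e-05; Haaland: 1/√f = -1.8 log₁₀[1.14e-06 + 0.000676] = 5.704, so f = 0.03073.

f ≈ 0.0307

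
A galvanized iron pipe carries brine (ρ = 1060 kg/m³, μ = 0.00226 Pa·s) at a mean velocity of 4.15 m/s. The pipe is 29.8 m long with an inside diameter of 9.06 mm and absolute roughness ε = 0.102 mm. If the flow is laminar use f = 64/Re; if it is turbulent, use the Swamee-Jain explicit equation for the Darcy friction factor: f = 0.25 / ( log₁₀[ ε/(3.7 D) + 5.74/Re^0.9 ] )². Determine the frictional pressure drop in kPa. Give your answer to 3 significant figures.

Reynolds number Re = ρVD/μ = 1060 · 4.15 · 0.00906 / 0.00226 = 1.763e+04.
Re > 4000 → turbulent. Relative roughness ε/D = 0.000102/0.00906 = 0.0113. Swamee-Jain: f = 0.25/(log₁₀[0.0113/3.7 + 5.74/1.763e+04^0.9])² = 0.25/(log₁₀[0.00304 + 0.000865])² = 0.25/(-2.408)² = 0.04311.
Darcy-Weisbach: ΔP = f(L/D)(ρV²/2) = 0.04311·(29.8/0.00906)·(1060·4.15²/2) = 0.04311·3289·9128 = 1.294e+06 Pa.
ΔP = 1.294e+06 Pa = 1290 kPa.

ΔP ≈ 1290 kPa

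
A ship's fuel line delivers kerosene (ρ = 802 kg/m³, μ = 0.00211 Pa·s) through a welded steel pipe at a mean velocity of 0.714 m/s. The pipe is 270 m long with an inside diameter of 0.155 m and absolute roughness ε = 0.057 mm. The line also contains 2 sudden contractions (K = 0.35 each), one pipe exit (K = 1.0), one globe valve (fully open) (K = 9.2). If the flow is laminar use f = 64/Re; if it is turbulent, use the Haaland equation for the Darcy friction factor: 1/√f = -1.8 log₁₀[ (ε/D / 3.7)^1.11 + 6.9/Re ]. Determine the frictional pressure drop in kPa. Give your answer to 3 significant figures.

Reynolds number Re = ρVD/μ = 802 · 0.714 · 0.155 / 0.00211 = 4.207e+04.
Re > 4000 → turbulent. Relative roughness ε/D = 5.7e-05/0.155 = 0.000368. Haaland: 1/√f = -1.8 log₁₀[(0.000368/3.7)^1.11 + 6.9/4.207e+04] = -1.8 log₁₀[3.61e-05 + 0.000164] = 6.658, so f = 0.02256.
Total minor-loss coefficient ΣK = 2·0.35 + 1·1 + 1·9.2 = 10.9.
ΔP = [f·L/D + ΣK]·(ρV²/2) = [0.02256·270/0.155 + 10.9]·(802·0.714²/2) = [39.3 + 10.9]·204.4 = 1.026e+04 Pa.
ΔP = 1.026e+04 Pa = 10.3 kPa.

ΔP ≈ 10.3 kPa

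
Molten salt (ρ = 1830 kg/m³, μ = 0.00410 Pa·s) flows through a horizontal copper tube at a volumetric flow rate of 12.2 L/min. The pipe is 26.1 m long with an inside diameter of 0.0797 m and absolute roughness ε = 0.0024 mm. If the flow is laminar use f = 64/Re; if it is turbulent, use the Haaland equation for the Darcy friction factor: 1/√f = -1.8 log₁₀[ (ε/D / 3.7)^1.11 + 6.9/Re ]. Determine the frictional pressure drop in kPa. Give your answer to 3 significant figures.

Q = 12.2 L/min = 12.2/60000 = 0.0002033 m³/s.
Cross-sectional area A = πD²/4 = π(0.0797)²/4 = 0.004989 m²; mean velocity V = Q/A = 0.0002033/0.004989 = 0.04076 m/s.
Reynolds number Re = ρVD/μ = 1830 · 0.04076 · 0.0797 / 0.0041 = 1450.
Re < 2300 → laminar flow, so f = 64/Re = 64/1450 = 0.04414 (the turbulent correlation is not needed).
Darcy-Weisbach: ΔP = f(L/D)(ρV²/2) = 0.04414·(26.1/0.0797)·(1830·0.04076²/2) = 0.04414·327.5·1.52 = 21.97 Pa.
ΔP = 21.97 Pa = 0.0220 kPa.

ΔP ≈ 0.0220 kPa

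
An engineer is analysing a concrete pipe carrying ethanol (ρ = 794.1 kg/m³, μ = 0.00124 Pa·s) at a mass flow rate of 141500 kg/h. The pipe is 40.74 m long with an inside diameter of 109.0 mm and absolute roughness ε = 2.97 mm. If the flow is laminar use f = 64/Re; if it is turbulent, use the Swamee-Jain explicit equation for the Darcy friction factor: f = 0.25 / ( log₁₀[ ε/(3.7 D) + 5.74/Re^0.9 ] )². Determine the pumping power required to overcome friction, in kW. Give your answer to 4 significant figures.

ṁ = 141500 kg/h = 141500/3600 = 39.31 kg/s.
A = πD²/4 = π(0.109)²/4 = 0.009331 m²; mean velocity V = ṁ/(ρA) = 39.31/(794.1 · 0.009331) = 5.304 m/s.
Reynolds number Re = ρVD/μ = 794.1 · 5.304 · 0.109 / 0.00124 = 3.703e+05.
Re > 4000 → turbulent. Relative roughness ε/D = 0.00297/0.109 = 0.0272. Swamee-Jain: f = 0.25/(log₁₀[0.0272/3.7 + 5.74/3.703e+05^0.9])² = 0.25/(log₁₀[0.00736 + 5.59e-05])² = 0.25/(-2.13)² = 0.05512.
Darcy-Weisbach: ΔP = f(L/D)(ρV²/2) = 0.05512·(40.74/0.109)·(794.1·5.304²/2) = 0.05512·373.8·1.117e+04 = 2.302e+05 Pa.
Q = ṁ/ρ = 39.31/794.1 = 0.0495 m³/s.
Pumping power P = QΔP = 0.0495·2.302e+05 = 11393 W = 11.39 kW.

P ≈ 11.39 kW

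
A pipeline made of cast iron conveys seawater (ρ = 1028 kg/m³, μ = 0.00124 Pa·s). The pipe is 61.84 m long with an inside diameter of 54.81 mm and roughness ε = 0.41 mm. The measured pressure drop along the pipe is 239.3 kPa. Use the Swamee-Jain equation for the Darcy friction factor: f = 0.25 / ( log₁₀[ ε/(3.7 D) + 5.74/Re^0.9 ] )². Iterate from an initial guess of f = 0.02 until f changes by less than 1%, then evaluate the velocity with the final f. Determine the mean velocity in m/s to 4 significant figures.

Rearranging Darcy-Weisbach: V = √(2·ΔP·D/(f·L·ρ)). With ε/D = 0.00041/0.05481 = 0.00748, iterate starting from f = 0.02:
  f = 0.02 → V = √(2·2.393e+05·0.05481/(0.02·61.84·1028)) = 4.542 m/s; Re = ρVD/μ = 2.064e+05; f → 0.03495
  f = 0.03495 → V = 3.436 m/s; Re = 1.561e+05; f → 0.0351
Converged (Δf/f < 1%). With the final f = 0.0351: V = √(2·2.393e+05·0.05481/(0.0351·61.84·1028)) = 3.429 m/s.

V ≈ 3.429 m/s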